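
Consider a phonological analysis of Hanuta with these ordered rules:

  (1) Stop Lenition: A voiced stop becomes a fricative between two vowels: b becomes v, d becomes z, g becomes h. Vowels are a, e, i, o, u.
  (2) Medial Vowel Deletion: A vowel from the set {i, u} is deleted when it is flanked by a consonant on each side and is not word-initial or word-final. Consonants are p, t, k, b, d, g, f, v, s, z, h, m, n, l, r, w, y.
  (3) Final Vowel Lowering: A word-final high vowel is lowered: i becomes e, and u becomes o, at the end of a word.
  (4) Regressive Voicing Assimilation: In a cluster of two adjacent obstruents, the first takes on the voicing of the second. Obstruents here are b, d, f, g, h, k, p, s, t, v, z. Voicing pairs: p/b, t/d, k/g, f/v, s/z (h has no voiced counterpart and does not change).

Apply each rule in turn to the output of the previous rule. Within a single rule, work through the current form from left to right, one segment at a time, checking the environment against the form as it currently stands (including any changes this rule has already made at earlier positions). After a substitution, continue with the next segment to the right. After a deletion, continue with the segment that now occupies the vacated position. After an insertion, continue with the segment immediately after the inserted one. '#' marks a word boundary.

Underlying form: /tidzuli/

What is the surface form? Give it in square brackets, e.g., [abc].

(1) Stop Lenition: no change — [tidzuli]
(2) Medial Vowel Deletion: [tidzuli] → [tdzli]
(3) Final Vowel Lowering: [tdzli] → [tdzle]
(4) Regressive Voicing Assimilation: [tdzle] → [ddzle]

[ddzle]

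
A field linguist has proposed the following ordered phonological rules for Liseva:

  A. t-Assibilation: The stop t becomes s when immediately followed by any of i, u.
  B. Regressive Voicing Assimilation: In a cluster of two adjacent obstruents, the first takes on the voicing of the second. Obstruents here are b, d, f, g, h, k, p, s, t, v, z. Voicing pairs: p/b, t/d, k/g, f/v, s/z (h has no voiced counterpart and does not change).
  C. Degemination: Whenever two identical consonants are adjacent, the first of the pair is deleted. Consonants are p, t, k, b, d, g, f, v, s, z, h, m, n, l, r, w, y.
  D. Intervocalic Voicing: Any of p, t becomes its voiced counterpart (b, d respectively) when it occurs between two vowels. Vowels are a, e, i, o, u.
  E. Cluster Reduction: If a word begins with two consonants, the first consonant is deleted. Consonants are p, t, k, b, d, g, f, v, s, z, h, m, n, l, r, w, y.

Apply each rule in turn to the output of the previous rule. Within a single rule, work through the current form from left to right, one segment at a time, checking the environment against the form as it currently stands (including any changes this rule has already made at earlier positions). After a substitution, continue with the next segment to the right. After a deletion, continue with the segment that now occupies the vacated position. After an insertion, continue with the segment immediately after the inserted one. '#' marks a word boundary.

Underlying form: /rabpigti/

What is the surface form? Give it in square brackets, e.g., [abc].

A t-Assibilation: [rabpigti] → [rabpigsi]
B Regressive Voicing Assimilation: [rabpigsi] → [rappiksi]
C Degemination: [rappiksi] → [rapiksi]
D Intervocalic Voicing: [rapiksi] → [rabiksi]
E Cluster Reduction: no change — [rabiksi]

[rabiksi]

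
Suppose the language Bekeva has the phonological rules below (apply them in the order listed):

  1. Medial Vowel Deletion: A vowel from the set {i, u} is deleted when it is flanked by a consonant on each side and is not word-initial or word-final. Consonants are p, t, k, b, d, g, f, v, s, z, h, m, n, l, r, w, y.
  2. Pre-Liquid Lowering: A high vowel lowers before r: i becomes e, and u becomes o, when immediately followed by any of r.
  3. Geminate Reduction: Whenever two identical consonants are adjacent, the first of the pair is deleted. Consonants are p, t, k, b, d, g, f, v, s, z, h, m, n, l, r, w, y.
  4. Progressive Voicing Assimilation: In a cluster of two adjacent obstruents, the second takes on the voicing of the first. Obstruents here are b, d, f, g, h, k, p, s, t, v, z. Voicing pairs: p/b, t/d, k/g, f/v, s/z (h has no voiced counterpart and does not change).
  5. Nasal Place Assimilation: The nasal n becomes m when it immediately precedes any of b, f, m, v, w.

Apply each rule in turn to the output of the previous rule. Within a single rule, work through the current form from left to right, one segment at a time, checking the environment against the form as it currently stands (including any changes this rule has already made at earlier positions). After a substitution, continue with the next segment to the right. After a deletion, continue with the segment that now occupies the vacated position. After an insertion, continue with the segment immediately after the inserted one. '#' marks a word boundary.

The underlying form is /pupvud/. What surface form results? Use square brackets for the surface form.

[pft]

1 Medial Vowel Deletion: [pupvud] → [ppvd]
2 Pre-Liquid Lowering: no change — [ppvd]
3 Geminate Reduction: [ppvd] → [pvd]
4 Progressive Voicing Assimilation: [pvd] → [pft]
5 Nasal Place Assimilation: no change — [pft]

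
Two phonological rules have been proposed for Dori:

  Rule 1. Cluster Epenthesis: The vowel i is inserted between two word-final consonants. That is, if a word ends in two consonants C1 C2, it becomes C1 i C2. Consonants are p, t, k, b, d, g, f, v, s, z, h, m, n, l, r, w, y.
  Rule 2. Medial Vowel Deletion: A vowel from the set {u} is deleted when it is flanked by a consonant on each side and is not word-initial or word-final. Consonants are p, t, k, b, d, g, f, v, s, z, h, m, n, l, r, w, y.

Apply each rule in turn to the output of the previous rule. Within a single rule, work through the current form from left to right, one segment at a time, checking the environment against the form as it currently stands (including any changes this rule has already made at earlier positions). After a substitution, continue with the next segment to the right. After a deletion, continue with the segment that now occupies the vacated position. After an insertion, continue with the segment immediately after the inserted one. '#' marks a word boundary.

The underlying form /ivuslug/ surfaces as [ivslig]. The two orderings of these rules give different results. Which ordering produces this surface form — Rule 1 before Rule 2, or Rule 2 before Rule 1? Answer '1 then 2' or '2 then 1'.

2 then 1

Order 1 then 2:
  1 Cluster Epenthesis: no change — [ivuslug]
  2 Medial Vowel Deletion: [ivuslug] → [ivslg]
  result: [ivslg]
Order 2 then 1:
  2 Medial Vowel Deletion: [ivuslug] → [ivslg]
  1 Cluster Epenthesis: [ivslg] → [ivslig]
  result: [ivslig]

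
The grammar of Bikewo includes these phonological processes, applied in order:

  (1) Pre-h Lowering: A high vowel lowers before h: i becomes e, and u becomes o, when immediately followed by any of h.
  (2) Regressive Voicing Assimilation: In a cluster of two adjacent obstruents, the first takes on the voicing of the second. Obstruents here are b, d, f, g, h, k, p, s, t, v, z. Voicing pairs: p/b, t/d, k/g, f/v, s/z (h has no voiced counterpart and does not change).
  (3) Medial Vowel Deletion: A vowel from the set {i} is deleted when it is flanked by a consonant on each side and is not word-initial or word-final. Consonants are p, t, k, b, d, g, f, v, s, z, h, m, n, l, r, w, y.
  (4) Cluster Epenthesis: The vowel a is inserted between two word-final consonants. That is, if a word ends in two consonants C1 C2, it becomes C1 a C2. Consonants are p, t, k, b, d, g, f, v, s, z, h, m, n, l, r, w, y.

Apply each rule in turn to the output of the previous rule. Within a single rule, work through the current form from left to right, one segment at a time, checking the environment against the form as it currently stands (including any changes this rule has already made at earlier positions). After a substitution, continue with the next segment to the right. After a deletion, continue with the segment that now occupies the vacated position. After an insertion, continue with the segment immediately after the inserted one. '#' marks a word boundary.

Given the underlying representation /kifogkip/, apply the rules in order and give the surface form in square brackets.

(1) Pre-h Lowering: no change — [kifogkip]
(2) Regressive Voicing Assimilation: [kifogkip] → [kifokkip]
(3) Medial Vowel Deletion: [kifokkip] → [kfokkp]
(4) Cluster Epenthesis: [kfokkp] → [kfokkap]

[kfokkap]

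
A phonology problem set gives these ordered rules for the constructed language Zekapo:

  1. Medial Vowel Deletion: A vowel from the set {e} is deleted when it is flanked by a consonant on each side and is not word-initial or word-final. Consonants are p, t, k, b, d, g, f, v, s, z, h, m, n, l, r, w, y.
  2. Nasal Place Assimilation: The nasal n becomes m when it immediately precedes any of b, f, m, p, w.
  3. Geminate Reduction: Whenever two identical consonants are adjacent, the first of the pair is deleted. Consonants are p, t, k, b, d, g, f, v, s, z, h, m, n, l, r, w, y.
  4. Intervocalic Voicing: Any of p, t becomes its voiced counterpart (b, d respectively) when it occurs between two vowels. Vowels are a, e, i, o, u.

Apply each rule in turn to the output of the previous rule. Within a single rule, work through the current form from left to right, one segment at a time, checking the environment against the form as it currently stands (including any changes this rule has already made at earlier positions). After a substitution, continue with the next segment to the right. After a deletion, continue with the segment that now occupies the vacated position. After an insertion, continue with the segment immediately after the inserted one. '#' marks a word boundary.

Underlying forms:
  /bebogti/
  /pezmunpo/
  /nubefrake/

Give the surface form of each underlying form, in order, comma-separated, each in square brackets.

/bebogti/:
  1 Medial Vowel Deletion: [bebogti] → [bbogti]
  2 Nasal Place Assimilation: no change — [bbogti]
  3 Geminate Reduction: [bbogti] → [bogti]
  4 Intervocalic Voicing: no change — [bogti]
/pezmunpo/:
  1 Medial Vowel Deletion: [pezmunpo] → [pzmunpo]
  2 Nasal Place Assimilation: [pzmunpo] → [pzmumpo]
  3 Geminate Reduction: no change — [pzmumpo]
  4 Intervocalic Voicing: no change — [pzmumpo]
/nubefrake/:
  1 Medial Vowel Deletion: [nubefrake] → [nubfrake]
  2 Nasal Place Assimilation: no change — [nubfrake]
  3 Geminate Reduction: no change — [nubfrake]
  4 Intervocalic Voicing: no change — [nubfrake]

[bogti], [pzmumpo], [nubfrake]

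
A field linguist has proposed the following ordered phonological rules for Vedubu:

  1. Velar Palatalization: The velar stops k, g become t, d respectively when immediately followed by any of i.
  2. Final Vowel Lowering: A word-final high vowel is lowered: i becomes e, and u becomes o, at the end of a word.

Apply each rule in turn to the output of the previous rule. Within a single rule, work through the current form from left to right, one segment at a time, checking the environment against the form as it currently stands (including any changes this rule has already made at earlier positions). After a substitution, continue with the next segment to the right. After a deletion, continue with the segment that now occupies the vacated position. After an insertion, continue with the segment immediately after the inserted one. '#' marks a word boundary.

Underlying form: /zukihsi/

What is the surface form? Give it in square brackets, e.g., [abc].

[zutihse]

1 Velar Palatalization: [zukihsi] → [zutihsi]
2 Final Vowel Lowering: [zutihsi] → [zutihse]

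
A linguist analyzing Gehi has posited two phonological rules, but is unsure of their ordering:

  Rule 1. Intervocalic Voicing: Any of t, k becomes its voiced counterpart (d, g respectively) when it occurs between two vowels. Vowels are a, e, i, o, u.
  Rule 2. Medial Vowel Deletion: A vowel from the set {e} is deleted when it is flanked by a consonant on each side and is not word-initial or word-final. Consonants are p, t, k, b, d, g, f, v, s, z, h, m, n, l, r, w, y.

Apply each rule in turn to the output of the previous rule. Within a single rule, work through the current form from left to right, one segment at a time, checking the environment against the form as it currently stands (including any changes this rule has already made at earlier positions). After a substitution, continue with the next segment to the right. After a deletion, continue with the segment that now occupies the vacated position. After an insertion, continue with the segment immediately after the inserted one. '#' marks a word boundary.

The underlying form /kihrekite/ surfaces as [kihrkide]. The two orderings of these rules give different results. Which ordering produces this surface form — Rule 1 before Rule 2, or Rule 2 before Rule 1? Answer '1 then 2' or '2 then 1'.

2 then 1

Order 1 then 2:
  1 Intervocalic Voicing: [kihrekite] → [kihregide]
  2 Medial Vowel Deletion: [kihregide] → [kihrgide]
  result: [kihrgide]
Order 2 then 1:
  2 Medial Vowel Deletion: [kihrekite] → [kihrkite]
  1 Intervocalic Voicing: [kihrkite] → [kihrkide]
  result: [kihrkide]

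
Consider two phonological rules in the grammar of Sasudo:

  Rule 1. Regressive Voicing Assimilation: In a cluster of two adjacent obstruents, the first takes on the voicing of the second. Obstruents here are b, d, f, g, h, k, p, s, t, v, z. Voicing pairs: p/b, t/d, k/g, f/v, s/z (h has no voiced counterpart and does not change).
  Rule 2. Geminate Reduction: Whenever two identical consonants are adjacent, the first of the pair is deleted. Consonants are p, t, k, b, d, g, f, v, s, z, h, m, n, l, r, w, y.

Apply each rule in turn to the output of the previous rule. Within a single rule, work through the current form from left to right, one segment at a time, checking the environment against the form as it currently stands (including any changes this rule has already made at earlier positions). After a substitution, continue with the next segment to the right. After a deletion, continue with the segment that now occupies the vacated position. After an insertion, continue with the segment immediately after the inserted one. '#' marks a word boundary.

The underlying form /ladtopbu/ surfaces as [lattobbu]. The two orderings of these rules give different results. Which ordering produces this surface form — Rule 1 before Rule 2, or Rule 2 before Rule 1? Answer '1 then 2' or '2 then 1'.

2 then 1

Order 1 then 2:
  1 Regressive Voicing Assimilation: [ladtopbu] → [lattobbu]
  2 Geminate Reduction: [lattobbu] → [latobu]
  result: [latobu]
Order 2 then 1:
  2 Geminate Reduction: no change — [ladtopbu]
  1 Regressive Voicing Assimilation: [ladtopbu] → [lattobbu]
  result: [lattobbu]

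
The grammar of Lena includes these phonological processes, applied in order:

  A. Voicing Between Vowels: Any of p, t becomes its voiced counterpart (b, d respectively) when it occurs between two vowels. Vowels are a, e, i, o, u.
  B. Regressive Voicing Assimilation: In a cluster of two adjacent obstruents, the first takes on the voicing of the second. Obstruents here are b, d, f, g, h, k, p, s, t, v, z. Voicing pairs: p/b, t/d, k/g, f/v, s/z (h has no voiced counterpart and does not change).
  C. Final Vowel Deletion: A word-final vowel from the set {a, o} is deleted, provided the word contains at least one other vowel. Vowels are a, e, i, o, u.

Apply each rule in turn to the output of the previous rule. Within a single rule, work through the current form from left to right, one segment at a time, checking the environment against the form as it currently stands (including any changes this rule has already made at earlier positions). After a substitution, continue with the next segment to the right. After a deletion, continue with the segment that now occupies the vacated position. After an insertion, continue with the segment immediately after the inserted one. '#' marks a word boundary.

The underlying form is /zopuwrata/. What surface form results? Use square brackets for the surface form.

[zobuwrad]

A Voicing Between Vowels: [zopuwrata] → [zobuwrada]
B Regressive Voicing Assimilation: no change — [zobuwrada]
C Final Vowel Deletion: [zobuwrada] → [zobuwrad]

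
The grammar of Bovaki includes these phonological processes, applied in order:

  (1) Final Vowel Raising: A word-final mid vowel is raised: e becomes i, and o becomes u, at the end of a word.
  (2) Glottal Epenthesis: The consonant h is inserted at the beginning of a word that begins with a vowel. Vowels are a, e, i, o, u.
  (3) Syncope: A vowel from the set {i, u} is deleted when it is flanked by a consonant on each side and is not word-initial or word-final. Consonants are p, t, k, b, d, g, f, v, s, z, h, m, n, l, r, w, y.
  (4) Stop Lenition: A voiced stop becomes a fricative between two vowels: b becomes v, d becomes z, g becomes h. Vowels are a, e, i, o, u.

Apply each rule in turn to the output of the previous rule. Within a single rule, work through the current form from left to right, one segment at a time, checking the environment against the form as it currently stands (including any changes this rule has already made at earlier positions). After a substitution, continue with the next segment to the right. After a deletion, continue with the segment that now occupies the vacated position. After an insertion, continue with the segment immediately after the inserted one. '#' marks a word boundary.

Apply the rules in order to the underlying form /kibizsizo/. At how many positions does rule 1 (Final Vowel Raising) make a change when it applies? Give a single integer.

1

(1) Final Vowel Raising: [kibizsizo] → [kibizsizu]
(2) Glottal Epenthesis: no change — [kibizsizu]
(3) Syncope: [kibizsizu] → [kbzszu]
(4) Stop Lenition: no change — [kbzszu]
Rule 1 changed 1 position(s).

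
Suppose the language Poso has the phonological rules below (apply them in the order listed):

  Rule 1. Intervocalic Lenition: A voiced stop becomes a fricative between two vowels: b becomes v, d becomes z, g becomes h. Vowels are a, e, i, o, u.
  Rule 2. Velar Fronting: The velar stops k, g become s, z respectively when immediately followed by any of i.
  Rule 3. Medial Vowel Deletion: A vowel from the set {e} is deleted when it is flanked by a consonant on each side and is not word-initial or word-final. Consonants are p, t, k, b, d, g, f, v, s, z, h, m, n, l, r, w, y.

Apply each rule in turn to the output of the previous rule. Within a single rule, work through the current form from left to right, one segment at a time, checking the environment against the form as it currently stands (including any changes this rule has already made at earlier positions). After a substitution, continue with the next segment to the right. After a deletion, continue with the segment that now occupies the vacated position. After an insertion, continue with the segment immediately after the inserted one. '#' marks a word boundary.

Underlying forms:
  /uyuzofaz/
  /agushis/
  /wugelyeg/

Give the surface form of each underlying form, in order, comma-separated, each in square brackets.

/uyuzofaz/:
  Rule 1 Intervocalic Lenition: no change — [uyuzofaz]
  Rule 2 Velar Fronting: no change — [uyuzofaz]
  Rule 3 Medial Vowel Deletion: no change — [uyuzofaz]
/agushis/:
  Rule 1 Intervocalic Lenition: [agushis] → [ahushis]
  Rule 2 Velar Fronting: no change — [ahushis]
  Rule 3 Medial Vowel Deletion: no change — [ahushis]
/wugelyeg/:
  Rule 1 Intervocalic Lenition: [wugelyeg] → [wuhelyeg]
  Rule 2 Velar Fronting: no change — [wuhelyeg]
  Rule 3 Medial Vowel Deletion: [wuhelyeg] → [wuhlyg]

[uyuzofaz], [ahushis], [wuhlyg]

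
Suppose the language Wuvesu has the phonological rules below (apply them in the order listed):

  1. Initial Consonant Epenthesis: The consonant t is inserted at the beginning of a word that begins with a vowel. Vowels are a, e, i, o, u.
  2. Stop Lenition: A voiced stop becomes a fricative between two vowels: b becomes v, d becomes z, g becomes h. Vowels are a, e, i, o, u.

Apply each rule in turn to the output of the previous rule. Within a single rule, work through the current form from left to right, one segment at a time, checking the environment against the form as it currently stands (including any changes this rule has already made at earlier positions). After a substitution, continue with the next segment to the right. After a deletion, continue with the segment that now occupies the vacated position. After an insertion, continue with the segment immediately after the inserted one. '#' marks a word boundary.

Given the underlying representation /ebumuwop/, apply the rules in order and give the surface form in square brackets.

[tevumuwop]

1 Initial Consonant Epenthesis: [ebumuwop] → [tebumuwop]
2 Stop Lenition: [tebumuwop] → [tevumuwop]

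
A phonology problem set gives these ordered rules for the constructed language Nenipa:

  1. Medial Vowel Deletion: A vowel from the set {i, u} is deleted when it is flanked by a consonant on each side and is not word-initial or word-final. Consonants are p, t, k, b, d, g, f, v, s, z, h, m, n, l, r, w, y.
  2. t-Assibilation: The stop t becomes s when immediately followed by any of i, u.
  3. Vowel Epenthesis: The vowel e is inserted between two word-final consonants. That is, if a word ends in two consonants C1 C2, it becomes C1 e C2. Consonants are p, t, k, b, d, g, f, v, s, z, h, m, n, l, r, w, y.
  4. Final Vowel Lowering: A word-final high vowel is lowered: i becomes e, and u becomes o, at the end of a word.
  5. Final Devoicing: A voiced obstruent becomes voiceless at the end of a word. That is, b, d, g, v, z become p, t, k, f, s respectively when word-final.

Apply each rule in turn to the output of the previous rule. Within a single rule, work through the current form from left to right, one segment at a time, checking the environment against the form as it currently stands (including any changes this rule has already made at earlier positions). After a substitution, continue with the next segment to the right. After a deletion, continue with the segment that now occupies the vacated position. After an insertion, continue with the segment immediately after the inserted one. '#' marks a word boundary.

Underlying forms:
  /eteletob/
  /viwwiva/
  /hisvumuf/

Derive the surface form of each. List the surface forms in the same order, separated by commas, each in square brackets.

/eteletob/:
  1 Medial Vowel Deletion: no change — [eteletob]
  2 t-Assibilation: no change — [eteletob]
  3 Vowel Epenthesis: no change — [eteletob]
  4 Final Vowel Lowering: no change — [eteletob]
  5 Final Devoicing: [eteletob] → [eteletop]
/viwwiva/:
  1 Medial Vowel Deletion: [viwwiva] → [vwwva]
  2 t-Assibilation: no change — [vwwva]
  3 Vowel Epenthesis: no change — [vwwva]
  4 Final Vowel Lowering: no change — [vwwva]
  5 Final Devoicing: no change — [vwwva]
/hisvumuf/:
  1 Medial Vowel Deletion: [hisvumuf] → [hsvmf]
  2 t-Assibilation: no change — [hsvmf]
  3 Vowel Epenthesis: [hsvmf] → [hsvmef]
  4 Final Vowel Lowering: no change — [hsvmef]
  5 Final Devoicing: no change — [hsvmef]

[eteletop], [vwwva], [hsvmef]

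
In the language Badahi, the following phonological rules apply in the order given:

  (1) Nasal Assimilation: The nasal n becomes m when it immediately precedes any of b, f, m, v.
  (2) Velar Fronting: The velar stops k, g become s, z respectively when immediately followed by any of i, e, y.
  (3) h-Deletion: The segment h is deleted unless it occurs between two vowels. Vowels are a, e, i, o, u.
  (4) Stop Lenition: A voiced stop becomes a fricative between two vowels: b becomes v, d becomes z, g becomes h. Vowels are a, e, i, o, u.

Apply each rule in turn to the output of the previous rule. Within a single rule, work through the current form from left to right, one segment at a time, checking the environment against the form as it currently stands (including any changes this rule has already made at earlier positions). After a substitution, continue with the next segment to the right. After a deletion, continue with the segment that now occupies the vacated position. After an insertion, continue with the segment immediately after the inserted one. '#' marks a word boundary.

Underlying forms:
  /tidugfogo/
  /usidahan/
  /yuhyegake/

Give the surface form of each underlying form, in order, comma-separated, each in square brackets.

/tidugfogo/:
  (1) Nasal Assimilation: no change — [tidugfogo]
  (2) Velar Fronting: no change — [tidugfogo]
  (3) h-Deletion: no change — [tidugfogo]
  (4) Stop Lenition: [tidugfogo] → [tizugfoho]
/usidahan/:
  (1) Nasal Assimilation: no change — [usidahan]
  (2) Velar Fronting: no change — [usidahan]
  (3) h-Deletion: no change — [usidahan]
  (4) Stop Lenition: [usidahan] → [usizahan]
/yuhyegake/:
  (1) Nasal Assimilation: no change — [yuhyegake]
  (2) Velar Fronting: [yuhyegake] → [yuhyegase]
  (3) h-Deletion: [yuhyegase] → [yuyegase]
  (4) Stop Lenition: [yuyegase] → [yuyehase]

[tizugfoho], [usizahan], [yuyehase]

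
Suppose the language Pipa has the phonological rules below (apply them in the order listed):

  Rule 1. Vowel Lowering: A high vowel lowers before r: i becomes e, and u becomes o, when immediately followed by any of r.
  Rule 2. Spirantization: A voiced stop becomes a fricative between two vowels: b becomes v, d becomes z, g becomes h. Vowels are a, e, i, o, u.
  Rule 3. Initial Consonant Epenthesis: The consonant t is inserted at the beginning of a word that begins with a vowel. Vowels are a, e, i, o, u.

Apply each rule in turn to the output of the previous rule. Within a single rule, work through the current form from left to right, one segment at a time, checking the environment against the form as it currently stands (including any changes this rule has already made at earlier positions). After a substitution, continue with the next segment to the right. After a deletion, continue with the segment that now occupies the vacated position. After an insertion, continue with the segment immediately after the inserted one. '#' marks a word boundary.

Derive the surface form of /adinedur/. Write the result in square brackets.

[tazinezor]

Rule 1 Vowel Lowering: [adinedur] → [adinedor]
Rule 2 Spirantization: [adinedor] → [azinezor]
Rule 3 Initial Consonant Epenthesis: [azinezor] → [tazinezor]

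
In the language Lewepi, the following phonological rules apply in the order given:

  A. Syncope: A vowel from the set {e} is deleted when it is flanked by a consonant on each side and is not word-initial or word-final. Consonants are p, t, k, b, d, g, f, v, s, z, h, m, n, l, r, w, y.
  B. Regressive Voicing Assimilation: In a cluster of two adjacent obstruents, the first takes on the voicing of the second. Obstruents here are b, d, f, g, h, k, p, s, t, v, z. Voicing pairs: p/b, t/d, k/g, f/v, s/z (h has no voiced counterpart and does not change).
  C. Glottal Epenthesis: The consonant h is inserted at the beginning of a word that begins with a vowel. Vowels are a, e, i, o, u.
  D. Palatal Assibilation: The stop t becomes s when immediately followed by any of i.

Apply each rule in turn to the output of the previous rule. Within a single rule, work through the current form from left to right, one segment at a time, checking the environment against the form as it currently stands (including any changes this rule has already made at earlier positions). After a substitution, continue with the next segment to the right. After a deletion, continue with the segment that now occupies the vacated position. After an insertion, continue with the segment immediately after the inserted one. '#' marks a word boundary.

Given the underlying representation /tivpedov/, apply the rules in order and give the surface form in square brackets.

[sifbdov]

A Syncope: [tivpedov] → [tivpdov]
B Regressive Voicing Assimilation: [tivpdov] → [tifbdov]
C Glottal Epenthesis: no change — [tifbdov]
D Palatal Assibilation: [tifbdov] → [sifbdov]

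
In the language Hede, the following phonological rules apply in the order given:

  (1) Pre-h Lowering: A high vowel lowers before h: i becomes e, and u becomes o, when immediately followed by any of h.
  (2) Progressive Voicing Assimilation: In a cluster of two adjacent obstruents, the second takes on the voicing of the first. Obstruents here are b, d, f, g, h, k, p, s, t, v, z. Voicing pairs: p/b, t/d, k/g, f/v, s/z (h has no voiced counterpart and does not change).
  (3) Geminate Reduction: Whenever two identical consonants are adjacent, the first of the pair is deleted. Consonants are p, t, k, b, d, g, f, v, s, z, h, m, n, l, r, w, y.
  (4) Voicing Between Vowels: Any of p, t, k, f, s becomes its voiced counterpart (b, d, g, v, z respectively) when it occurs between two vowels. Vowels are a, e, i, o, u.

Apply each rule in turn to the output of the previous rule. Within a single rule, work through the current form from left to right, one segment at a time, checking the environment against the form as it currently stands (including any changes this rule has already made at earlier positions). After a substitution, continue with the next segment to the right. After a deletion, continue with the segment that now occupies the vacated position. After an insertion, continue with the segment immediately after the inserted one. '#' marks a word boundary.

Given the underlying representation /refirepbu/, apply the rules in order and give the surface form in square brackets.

(1) Pre-h Lowering: no change — [refirepbu]
(2) Progressive Voicing Assimilation: [refirepbu] → [refireppu]
(3) Geminate Reduction: [refireppu] → [refirepu]
(4) Voicing Between Vowels: [refirepu] → [revirebu]

[revirebu]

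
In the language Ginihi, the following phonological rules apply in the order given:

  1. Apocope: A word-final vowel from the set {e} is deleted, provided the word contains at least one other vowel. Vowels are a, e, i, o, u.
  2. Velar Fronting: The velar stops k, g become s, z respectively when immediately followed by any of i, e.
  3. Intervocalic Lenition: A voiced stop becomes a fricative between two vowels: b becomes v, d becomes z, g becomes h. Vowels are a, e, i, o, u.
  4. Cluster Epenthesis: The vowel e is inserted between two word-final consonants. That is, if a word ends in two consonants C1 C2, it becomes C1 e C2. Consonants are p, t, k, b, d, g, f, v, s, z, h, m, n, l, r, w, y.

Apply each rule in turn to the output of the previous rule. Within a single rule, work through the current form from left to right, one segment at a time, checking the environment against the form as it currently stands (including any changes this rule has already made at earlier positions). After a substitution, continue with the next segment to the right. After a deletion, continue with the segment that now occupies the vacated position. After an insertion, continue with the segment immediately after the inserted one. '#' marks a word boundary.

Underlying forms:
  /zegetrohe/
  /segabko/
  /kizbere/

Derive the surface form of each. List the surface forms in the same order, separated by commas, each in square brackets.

[zezetroh], [sehabko], [sizber]

/zegetrohe/:
  1 Apocope: [zegetrohe] → [zegetroh]
  2 Velar Fronting: [zegetroh] → [zezetroh]
  3 Intervocalic Lenition: no change — [zezetroh]
  4 Cluster Epenthesis: no change — [zezetroh]
/segabko/:
  1 Apocope: no change — [segabko]
  2 Velar Fronting: no change — [segabko]
  3 Intervocalic Lenition: [segabko] → [sehabko]
  4 Cluster Epenthesis: no change — [sehabko]
/kizbere/:
  1 Apocope: [kizbere] → [kizber]
  2 Velar Fronting: [kizber] → [sizber]
  3 Intervocalic Lenition: no change — [sizber]
  4 Cluster Epenthesis: no change — [sizber]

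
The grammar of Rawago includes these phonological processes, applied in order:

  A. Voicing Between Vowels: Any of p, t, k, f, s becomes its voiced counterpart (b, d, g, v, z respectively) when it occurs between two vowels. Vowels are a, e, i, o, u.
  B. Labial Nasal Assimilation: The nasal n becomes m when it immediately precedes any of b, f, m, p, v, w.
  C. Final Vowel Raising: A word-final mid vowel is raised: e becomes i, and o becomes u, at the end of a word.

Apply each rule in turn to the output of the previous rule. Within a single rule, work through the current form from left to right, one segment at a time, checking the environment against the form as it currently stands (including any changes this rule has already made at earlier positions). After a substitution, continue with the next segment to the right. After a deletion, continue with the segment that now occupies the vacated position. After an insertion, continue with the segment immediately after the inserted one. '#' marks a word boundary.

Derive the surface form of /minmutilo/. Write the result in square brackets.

A Voicing Between Vowels: [minmutilo] → [minmudilo]
B Labial Nasal Assimilation: [minmudilo] → [mimmudilo]
C Final Vowel Raising: [mimmudilo] → [mimmudilu]

[mimmudilu]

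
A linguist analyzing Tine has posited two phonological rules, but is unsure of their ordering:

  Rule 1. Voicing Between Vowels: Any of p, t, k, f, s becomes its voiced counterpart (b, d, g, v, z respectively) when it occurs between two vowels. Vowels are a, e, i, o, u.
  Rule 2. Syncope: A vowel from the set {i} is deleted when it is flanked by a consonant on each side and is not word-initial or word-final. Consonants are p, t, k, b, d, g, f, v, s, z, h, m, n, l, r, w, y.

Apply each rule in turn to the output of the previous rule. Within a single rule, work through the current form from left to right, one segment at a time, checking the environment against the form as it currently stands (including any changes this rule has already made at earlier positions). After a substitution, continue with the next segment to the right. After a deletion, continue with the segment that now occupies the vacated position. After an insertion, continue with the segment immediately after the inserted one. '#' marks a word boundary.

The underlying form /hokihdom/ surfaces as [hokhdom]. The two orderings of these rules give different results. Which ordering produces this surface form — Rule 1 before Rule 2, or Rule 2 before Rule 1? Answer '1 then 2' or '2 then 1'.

Order 1 then 2:
  1 Voicing Between Vowels: [hokihdom] → [hogihdom]
  2 Syncope: [hogihdom] → [hoghdom]
  result: [hoghdom]
Order 2 then 1:
  2 Syncope: [hokihdom] → [hokhdom]
  1 Voicing Between Vowels: no change — [hokhdom]
  result: [hokhdom]

2 then 1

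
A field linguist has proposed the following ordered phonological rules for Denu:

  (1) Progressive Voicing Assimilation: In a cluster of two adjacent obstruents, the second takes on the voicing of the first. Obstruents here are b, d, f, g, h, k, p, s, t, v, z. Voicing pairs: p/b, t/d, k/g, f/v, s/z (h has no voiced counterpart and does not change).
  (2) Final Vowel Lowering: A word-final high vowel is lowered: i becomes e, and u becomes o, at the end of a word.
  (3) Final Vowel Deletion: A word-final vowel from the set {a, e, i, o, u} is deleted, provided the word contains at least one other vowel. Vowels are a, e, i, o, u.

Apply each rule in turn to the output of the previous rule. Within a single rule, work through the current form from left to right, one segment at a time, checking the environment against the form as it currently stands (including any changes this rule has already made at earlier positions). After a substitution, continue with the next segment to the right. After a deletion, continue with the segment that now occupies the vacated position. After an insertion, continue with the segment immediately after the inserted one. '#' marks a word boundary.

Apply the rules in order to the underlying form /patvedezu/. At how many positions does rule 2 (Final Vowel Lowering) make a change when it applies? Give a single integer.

1

(1) Progressive Voicing Assimilation: [patvedezu] → [patfedezu]
(2) Final Vowel Lowering: [patfedezu] → [patfedezo]
(3) Final Vowel Deletion: [patfedezo] → [patfedez]
Rule 2 changed 1 position(s).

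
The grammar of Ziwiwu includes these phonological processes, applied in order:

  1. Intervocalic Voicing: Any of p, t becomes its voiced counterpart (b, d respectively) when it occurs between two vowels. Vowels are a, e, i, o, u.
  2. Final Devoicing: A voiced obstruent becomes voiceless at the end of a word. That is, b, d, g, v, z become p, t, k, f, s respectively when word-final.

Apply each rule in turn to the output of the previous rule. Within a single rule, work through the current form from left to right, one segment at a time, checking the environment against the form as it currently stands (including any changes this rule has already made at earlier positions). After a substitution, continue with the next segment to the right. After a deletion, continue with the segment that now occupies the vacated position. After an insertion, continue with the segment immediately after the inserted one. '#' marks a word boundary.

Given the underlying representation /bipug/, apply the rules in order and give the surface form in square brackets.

[bibuk]

1 Intervocalic Voicing: [bipug] → [bibug]
2 Final Devoicing: [bibug] → [bibuk]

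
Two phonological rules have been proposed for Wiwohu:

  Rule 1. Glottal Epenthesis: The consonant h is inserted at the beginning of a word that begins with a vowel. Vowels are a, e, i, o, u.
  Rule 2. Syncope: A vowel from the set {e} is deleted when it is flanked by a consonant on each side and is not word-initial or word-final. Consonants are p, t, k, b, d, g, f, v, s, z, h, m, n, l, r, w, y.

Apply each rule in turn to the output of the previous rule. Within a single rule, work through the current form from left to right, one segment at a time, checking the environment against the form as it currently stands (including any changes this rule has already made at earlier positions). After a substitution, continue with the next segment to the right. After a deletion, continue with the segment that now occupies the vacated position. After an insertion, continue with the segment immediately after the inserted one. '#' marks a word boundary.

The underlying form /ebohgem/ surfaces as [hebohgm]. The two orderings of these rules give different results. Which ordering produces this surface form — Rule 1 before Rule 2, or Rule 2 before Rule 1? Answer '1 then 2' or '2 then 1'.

Order 1 then 2:
  1 Glottal Epenthesis: [ebohgem] → [hebohgem]
  2 Syncope: [hebohgem] → [hbohgm]
  result: [hbohgm]
Order 2 then 1:
  2 Syncope: [ebohgem] → [ebohgm]
  1 Glottal Epenthesis: [ebohgm] → [hebohgm]
  result: [hebohgm]

2 then 1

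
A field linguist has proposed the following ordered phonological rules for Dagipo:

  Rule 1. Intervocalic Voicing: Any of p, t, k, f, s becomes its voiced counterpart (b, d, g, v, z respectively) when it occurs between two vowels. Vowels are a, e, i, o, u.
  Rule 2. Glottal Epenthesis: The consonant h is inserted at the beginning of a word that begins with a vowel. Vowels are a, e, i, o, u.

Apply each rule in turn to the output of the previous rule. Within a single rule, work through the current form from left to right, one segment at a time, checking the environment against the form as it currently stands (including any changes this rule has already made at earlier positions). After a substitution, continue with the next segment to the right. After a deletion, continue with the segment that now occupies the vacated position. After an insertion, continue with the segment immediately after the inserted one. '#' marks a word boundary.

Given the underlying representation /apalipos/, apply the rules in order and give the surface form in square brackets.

Rule 1 Intervocalic Voicing: [apalipos] → [abalibos]
Rule 2 Glottal Epenthesis: [abalibos] → [habalibos]

[habalibos]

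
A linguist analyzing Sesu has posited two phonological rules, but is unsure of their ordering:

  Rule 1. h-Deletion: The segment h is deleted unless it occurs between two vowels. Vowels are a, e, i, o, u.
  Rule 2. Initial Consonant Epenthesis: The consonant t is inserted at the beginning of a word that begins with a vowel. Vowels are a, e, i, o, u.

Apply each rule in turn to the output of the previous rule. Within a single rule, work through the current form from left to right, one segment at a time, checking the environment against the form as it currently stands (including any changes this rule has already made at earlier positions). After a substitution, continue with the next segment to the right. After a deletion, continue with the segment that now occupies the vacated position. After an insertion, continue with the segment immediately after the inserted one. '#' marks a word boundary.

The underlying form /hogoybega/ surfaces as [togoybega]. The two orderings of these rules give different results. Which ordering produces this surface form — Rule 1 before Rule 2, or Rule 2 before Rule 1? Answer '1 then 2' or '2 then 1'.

Order 1 then 2:
  1 h-Deletion: [hogoybega] → [ogoybega]
  2 Initial Consonant Epenthesis: [ogoybega] → [togoybega]
  result: [togoybega]
Order 2 then 1:
  2 Initial Consonant Epenthesis: no change — [hogoybega]
  1 h-Deletion: [hogoybega] → [ogoybega]
  result: [ogoybega]

1 then 2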